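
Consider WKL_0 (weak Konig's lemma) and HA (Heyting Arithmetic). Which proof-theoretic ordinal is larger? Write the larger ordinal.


Proof-theoretic ordinal of WKL_0 (weak Konig's lemma): omega^omega
Proof-theoretic ordinal of HA (Heyting Arithmetic): epsilon_0
Comparing: omega^omega < epsilon_0.
The larger ordinal is epsilon_0 (from HA (Heyting Arithmetic)).

epsilon_0


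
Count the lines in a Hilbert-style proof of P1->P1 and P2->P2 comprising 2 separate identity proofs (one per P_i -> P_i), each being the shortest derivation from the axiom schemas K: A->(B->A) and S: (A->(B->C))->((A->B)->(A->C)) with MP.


The shortest proof of A->A from K and S in the Hilbert calculus has exactly 5 lines:
(1) K instance A->((A->A)->A), (2) S instance, (3) MP on 1,2, (4) K instance A->(A->A), (5) MP on 3,4.
For 2 independent identities: 2 * 5 = 10 lines total.

10


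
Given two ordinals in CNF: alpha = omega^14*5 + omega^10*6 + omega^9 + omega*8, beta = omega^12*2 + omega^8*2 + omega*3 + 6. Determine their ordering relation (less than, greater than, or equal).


Compare term by term from highest exponent:
alpha = omega^14*5 + omega^10*6 + omega^9 + omega*8
beta = omega^12*2 + omega^8*2 + omega*3 + 6
Term 1: alpha has omega^14*5, beta has omega^12*2
Term 2: alpha has omega^10*6, beta has omega^8*2
Term 3: alpha has omega^9*1, beta has omega^1*3
Term 4: alpha has omega^1*8, beta has omega^0*6
Result: alpha > beta

alpha > beta


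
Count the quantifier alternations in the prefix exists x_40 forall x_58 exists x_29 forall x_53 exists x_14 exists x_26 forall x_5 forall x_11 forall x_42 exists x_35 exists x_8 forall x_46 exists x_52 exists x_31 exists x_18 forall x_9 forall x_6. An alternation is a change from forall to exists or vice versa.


Walk the prefix and count type changes:
  position 1: exists -> forall <-- alternation
  position 2: forall -> exists <-- alternation
  position 3: exists -> forall <-- alternation
  position 4: forall -> exists <-- alternation
  position 5: exists -> exists
  position 6: exists -> forall <-- alternation
  position 7: forall -> forall
  position 8: forall -> forall
  position 9: forall -> exists <-- alternation
  position 10: exists -> exists
  position 11: exists -> forall <-- alternation
  position 12: forall -> exists <-- alternation
  position 13: exists -> exists
  position 14: exists -> exists
  position 15: exists -> forall <-- alternation
  position 16: forall -> forall
Total alternations = 9

9


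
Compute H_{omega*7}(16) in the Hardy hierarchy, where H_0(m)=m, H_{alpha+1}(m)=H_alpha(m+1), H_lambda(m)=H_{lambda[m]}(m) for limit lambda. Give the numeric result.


H_{omega*7}(16):
For the Hardy hierarchy, H_{omega*k}(n) = 2^k * n.
2^7 = 128.
128 * 16 = 2048

2048


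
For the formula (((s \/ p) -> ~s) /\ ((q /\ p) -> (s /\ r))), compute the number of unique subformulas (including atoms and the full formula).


Formula: (((s \/ p) -> ~s) /\ ((q /\ p) -> (s /\ r)))
Subformulas found:
  1. q
  2. s
  3. r
  4. p
  5. ~s
  6. (s /\ r)
  7. (q /\ p)
  8. (s \/ p)
  9. ((s \/ p) -> ~s)
  10. ((q /\ p) -> (s /\ r))
  11. (((s \/ p) -> ~s) /\ ((q /\ p) -> (s /\ r)))
Total distinct subformulas = 11

11


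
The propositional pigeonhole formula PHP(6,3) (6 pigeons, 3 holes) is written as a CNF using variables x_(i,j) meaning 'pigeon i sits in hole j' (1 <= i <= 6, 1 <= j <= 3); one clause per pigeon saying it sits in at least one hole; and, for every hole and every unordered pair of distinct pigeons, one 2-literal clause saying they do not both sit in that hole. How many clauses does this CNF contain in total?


PHP(6,3): 6 pigeons, 3 holes, 6*3 = 18 variables.
- pigeon clauses: one per pigeon -> 6 clauses
- hole clauses: 3 holes * C(6,2) = 3 * 15 -> 45 clauses
Total clauses = 6 + 45 = 51

51


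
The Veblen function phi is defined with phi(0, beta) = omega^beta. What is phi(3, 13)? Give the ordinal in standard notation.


phi(3, 13):
phi(3, beta) = eta_beta (the beta-th eta number, fixed point of zeta).
phi(3, 13) = eta_13

eta_13


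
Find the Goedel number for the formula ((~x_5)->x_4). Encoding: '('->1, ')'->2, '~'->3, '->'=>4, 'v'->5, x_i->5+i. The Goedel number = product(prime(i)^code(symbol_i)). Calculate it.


Formula: ((~x_5)->x_4)
Symbol codes: [1, 1, 3, 10, 2, 4, 9, 2]
Primes: [2, 3, 5, 7, 11, 13, 17, 19]
p_1^1 = 2^1 = 2
p_2^1 = 3^1 = 3
p_3^3 = 5^3 = 125
p_4^10 = 7^10 = 282475249
p_5^2 = 11^2 = 121
p_6^4 = 13^4 = 28561
p_7^9 = 17^9 = 118587876497
p_8^2 = 19^2 = 361
Product = 31343532236342977018239526404750

31343532236342977018239526404750


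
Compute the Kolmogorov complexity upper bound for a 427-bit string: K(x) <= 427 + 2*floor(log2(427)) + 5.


floor(log2(427)) = 8
2 * 8 = 16
K(x) <= 427 + 16 + 5 = 448

448


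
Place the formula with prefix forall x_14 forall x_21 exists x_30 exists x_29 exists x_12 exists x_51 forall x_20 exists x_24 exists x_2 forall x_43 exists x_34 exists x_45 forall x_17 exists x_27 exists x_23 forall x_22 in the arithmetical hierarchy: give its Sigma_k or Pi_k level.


Leading quantifier is forall, so the class is Pi.
Number of quantifier blocks = alternations + 1 = 8 + 1 = 9.
Classification: Pi_9

Pi_9


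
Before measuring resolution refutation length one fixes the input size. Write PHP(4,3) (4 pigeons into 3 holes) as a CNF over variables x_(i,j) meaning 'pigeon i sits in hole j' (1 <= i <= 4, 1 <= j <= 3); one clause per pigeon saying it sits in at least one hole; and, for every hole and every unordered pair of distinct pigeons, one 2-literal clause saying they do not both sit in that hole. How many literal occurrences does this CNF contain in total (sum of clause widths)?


PHP(4,3): 4 pigeons, 3 holes, 4*3 = 12 variables.
- pigeon clauses: one per pigeon -> 4 clauses of width 3 -> 12 literals
- hole clauses: 3 holes * C(4,2) = 3 * 6 -> 18 clauses of width 2 -> 36 literals
Total literal occurrences = 12 + 36 = 48

48


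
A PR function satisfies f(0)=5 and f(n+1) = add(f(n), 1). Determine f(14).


f(0) = 5
f(1) = add(f(0), 1) = add(5, 1) = 6
f(2) = add(f(1), 1) = add(6, 1) = 7
f(3) = add(f(2), 1) = add(7, 1) = 8
f(4) = add(f(3), 1) = add(8, 1) = 9
f(5) = add(f(4), 1) = add(9, 1) = 10
f(6) = add(f(5), 1) = add(10, 1) = 11
f(7) = add(f(6), 1) = add(11, 1) = 12
f(8) = add(f(7), 1) = add(12, 1) = 13
f(9) = add(f(8), 1) = add(13, 1) = 14
f(10) = add(f(9), 1) = add(14, 1) = 15
f(11) = add(f(10), 1) = add(15, 1) = 16
f(12) = add(f(11), 1) = add(16, 1) = 17
f(13) = add(f(12), 1) = add(17, 1) = 18
f(14) = add(f(13), 1) = add(18, 1) = 19


19


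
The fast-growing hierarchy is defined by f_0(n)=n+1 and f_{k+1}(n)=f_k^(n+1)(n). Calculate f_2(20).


f_2(20) = f_1^21(20)
f_1(m) = 2m + 1.
Iterating: f_1^k(n) = 2^k*(n+1) - 1.
f_2(20) = 2^21*(20+1) - 1 = 2097152*21 - 1 = 44040191

44040191


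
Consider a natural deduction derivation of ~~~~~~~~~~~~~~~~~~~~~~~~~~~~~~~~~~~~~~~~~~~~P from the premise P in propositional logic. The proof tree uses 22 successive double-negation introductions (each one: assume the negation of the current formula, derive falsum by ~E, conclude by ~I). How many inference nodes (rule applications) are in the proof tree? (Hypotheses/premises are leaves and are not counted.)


Each double-negation introduction (from C infer ~~C) uses 2 inference nodes: one ~E (C and ~C give falsum) and one ~I (discharge ~C).
22 double negations = 22 * 2 = 44 inference nodes.

44


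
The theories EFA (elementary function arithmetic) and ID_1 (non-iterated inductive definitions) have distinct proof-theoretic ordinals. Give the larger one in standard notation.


Proof-theoretic ordinal of EFA (elementary function arithmetic): omega^3
Proof-theoretic ordinal of ID_1 (non-iterated inductive definitions): psi_0(epsilon_{Omega+1})
Comparing: omega^3 < psi_0(epsilon_{Omega+1}).
The larger ordinal is psi_0(epsilon_{Omega+1}) (from ID_1 (non-iterated inductive definitions)).

psi_0(epsilon_{Omega+1})


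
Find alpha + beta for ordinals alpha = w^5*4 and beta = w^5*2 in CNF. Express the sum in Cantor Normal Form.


Ordinal addition w^5*4 + w^5*2:
Both terms have the same exponent 5.
w^e*c + w^e*d = w^e*(c+d).
Result = w^5*(4+2) = w^5*6

w^5*6


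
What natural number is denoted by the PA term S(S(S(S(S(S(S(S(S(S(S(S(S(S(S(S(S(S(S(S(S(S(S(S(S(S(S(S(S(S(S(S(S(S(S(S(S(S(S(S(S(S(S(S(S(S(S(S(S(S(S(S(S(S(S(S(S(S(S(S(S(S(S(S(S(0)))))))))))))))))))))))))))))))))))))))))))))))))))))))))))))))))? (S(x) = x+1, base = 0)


Counting successors applied to 0:
65 applications of S to 0 = 65

65


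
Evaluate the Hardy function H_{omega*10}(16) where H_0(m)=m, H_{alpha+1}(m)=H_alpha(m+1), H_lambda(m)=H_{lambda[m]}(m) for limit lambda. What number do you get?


H_{omega*10}(16):
For the Hardy hierarchy, H_{omega*k}(n) = 2^k * n.
2^10 = 1024.
1024 * 16 = 16384

16384


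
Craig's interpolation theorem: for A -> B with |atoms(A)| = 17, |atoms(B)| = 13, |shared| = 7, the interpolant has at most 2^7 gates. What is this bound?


Shared atoms = 7
Craig interpolant size bound = 2^7
= 128

128


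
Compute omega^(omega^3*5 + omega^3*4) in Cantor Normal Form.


omega^(omega^3*5 + omega^3*4):
Both terms of the exponent have the same exponent 3, so they merge: omega^3*5 + omega^3*4 = omega^3*(5+4) = omega^3*9.
omega raised to a CNF ordinal is a single CNF term: Result = omega^(omega^3*9)

omega^(omega^3*9)


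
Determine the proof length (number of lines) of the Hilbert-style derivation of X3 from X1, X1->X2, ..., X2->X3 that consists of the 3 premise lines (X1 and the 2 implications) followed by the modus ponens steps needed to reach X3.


We have 3 premise lines: X1 and 2 implications.
Each implication is detached once by MP, giving 2 MP lines.
3 premise lines + 2 MP lines = 5 total lines.

5


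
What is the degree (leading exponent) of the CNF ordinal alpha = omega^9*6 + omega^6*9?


CNF: omega^9*6 + omega^6*9
The leading term is omega^9*6, which has exponent 9.

9


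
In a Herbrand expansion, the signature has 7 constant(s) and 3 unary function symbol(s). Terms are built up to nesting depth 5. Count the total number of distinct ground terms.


Herbrand terms by depth:
Depth 0: 7 constants
Depth 1: 21 new terms (running total: 28)
Depth 2: 63 new terms (running total: 91)
Depth 3: 189 new terms (running total: 280)
Depth 4: 567 new terms (running total: 847)
Depth 5: 1701 new terms (running total: 2548)
Total distinct ground terms = 2548

2548


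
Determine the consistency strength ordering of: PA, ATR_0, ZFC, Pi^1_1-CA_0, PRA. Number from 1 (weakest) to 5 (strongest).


Ordering by consistency strength:
1. PRA
2. PA
3. ATR_0
4. Pi^1_1-CA_0
5. ZFC


PA=2, ATR_0=3, ZFC=5, Pi^1_1-CA_0=4, PRA=1


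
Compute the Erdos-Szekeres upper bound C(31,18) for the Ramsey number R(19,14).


R(19,14) <= C(19+14-2, 19-1) = C(31, 18)
C(31, 18) = 31! / (18! * 13!)
= 206253075

206253075


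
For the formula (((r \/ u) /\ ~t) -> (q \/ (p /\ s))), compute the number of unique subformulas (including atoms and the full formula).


Formula: (((r \/ u) /\ ~t) -> (q \/ (p /\ s)))
Subformulas found:
  1. q
  2. u
  3. s
  4. r
  5. p
  6. t
  7. ~t
  8. (p /\ s)
  9. (r \/ u)
  10. (q \/ (p /\ s))
  11. ((r \/ u) /\ ~t)
  12. (((r \/ u) /\ ~t) -> (q \/ (p /\ s)))
Total distinct subformulas = 12

12


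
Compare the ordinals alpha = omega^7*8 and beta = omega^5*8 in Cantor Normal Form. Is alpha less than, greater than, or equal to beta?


Compare term by term from highest exponent:
alpha = omega^7*8
beta = omega^5*8
Term 1: alpha has omega^7*8, beta has omega^5*8
Result: alpha > beta

alpha > beta


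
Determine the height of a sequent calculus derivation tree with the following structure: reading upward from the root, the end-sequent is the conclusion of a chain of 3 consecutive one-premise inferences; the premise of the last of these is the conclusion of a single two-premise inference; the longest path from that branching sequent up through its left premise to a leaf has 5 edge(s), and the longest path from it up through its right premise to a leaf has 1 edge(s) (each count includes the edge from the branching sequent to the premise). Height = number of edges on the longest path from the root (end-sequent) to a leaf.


Longest path through the left premise: 5 edges (measured from the branching sequent)
Longest path through the right premise: 1 edges
Height of the subtree rooted at the branching sequent: max(5, 1) = 5
The branching sequent sits 3 edges above the root (the chain of one-premise inferences), so height = 5 + 3 = 8

8


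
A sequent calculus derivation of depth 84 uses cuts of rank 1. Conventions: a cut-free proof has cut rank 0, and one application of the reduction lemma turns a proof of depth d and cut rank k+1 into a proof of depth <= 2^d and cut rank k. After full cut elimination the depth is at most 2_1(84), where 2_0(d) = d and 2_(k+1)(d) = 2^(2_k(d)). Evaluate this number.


Each rank reduction sends depth d to at most 2^d; cut rank r needs r reductions.
2_0(84) = 84
2_1(84) = 2^84 = 19342813113834066795298816
Cut-free depth bound = 19342813113834066795298816

19342813113834066795298816


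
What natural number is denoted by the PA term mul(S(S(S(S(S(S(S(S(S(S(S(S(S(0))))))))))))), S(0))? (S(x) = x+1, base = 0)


mul(S^13(0), S^1(0)):
S^13(0) = 13
S^1(0) = 1
13 * 1 = 13

13


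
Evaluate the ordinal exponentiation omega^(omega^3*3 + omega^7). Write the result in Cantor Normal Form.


omega^(omega^3*3 + omega^7):
In ordinal addition a term is absorbed by a following term of strictly larger exponent: 3 < 7, so omega^3*3 + omega^7 = omega^7.
omega raised to a CNF ordinal is a single CNF term: Result = omega^(omega^7)

omega^(omega^7)


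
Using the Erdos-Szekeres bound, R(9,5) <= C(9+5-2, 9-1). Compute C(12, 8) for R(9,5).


R(9,5) <= C(9+5-2, 9-1) = C(12, 8)
C(12, 8) = 12! / (8! * 4!)
= 495

495


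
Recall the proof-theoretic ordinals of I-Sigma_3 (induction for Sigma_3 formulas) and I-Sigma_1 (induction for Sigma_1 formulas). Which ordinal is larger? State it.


Proof-theoretic ordinal of I-Sigma_3 (induction for Sigma_3 formulas): omega^(omega^(omega^omega))
Proof-theoretic ordinal of I-Sigma_1 (induction for Sigma_1 formulas): omega^omega
Comparing: omega^omega < omega^(omega^(omega^omega)).
The larger ordinal is omega^(omega^(omega^omega)) (from I-Sigma_3 (induction for Sigma_3 formulas)).

omega^(omega^(omega^omega))


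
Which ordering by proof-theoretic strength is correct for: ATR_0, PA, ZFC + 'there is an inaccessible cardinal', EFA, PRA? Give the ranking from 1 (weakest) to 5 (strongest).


Ordering by consistency strength:
1. EFA
2. PRA
3. PA
4. ATR_0
5. ZFC + 'there is an inaccessible cardinal'


ATR_0=4, PA=3, ZFC + 'there is an inaccessible cardinal'=5, EFA=1, PRA=2


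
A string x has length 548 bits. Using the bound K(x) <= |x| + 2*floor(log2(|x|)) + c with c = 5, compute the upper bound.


floor(log2(548)) = 9
2 * 9 = 18
K(x) <= 548 + 18 + 5 = 571

571


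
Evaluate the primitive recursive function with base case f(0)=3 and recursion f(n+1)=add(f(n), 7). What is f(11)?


f(0) = 3
f(1) = add(f(0), 7) = add(3, 7) = 10
f(2) = add(f(1), 7) = add(10, 7) = 17
f(3) = add(f(2), 7) = add(17, 7) = 24
f(4) = add(f(3), 7) = add(24, 7) = 31
f(5) = add(f(4), 7) = add(31, 7) = 38
f(6) = add(f(5), 7) = add(38, 7) = 45
f(7) = add(f(6), 7) = add(45, 7) = 52
f(8) = add(f(7), 7) = add(52, 7) = 59
f(9) = add(f(8), 7) = add(59, 7) = 66
f(10) = add(f(9), 7) = add(66, 7) = 73
f(11) = add(f(10), 7) = add(73, 7) = 80


80


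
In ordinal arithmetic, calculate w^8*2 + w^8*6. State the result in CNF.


Ordinal addition w^8*2 + w^8*6:
Both terms have the same exponent 8.
w^e*c + w^e*d = w^e*(c+d).
Result = w^8*(2+6) = w^8*8

w^8*8


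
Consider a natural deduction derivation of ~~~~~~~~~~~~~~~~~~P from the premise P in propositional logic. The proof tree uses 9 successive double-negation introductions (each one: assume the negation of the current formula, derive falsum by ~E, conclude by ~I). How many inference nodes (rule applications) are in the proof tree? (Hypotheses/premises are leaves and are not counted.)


Each double-negation introduction (from C infer ~~C) uses 2 inference nodes: one ~E (C and ~C give falsum) and one ~I (discharge ~C).
9 double negations = 9 * 2 = 18 inference nodes.

18


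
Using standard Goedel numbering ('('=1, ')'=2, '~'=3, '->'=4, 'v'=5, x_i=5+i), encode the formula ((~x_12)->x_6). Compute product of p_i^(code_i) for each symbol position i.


Formula: ((~x_12)->x_6)
Symbol codes: [1, 1, 3, 17, 2, 4, 11, 2]
Primes: [2, 3, 5, 7, 11, 13, 17, 19]
p_1^1 = 2^1 = 2
p_2^1 = 3^1 = 3
p_3^3 = 5^3 = 125
p_4^17 = 7^17 = 232630513987207
p_5^2 = 11^2 = 121
p_6^4 = 13^4 = 28561
p_7^11 = 17^11 = 34271896307633
p_8^2 = 19^2 = 361
Product = 7459883758300720649211757910950691453250

7459883758300720649211757910950691453250


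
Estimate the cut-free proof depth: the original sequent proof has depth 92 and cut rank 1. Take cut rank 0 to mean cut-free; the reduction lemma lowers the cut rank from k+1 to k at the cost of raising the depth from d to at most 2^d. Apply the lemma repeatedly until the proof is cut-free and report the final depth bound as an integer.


Each rank reduction sends depth d to at most 2^d; cut rank r needs r reductions.
2_0(92) = 92
2_1(92) = 2^92 = 4951760157141521099596496896
Cut-free depth bound = 4951760157141521099596496896

4951760157141521099596496896


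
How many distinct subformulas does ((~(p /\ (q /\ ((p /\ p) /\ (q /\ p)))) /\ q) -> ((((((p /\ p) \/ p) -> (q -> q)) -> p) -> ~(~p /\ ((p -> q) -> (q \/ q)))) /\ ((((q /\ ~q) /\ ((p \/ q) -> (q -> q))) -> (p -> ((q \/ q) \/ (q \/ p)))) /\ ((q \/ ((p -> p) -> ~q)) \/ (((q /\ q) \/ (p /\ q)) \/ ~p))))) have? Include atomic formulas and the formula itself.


Formula: ((~(p /\ (q /\ ((p /\ p) /\ (q /\ p)))) /\ q) -> ((((((p /\ p) \/ p) -> (q -> q)) -> p) -> ~(~p /\ ((p -> q) -> (q \/ q)))) /\ ((((q /\ ~q) /\ ((p \/ q) -> (q -> q))) -> (p -> ((q \/ q) \/ (q \/ p)))) /\ ((q \/ ((p -> p) -> ~q)) \/ (((q /\ q) \/ (p /\ q)) \/ ~p)))))
Subformulas found:
  1. p
  2. q
  3. ~p
  4. ~q
  5. (q /\ p)
  6. (q \/ p)
  7. (p /\ q)
  8. (q /\ q)
  9. (q -> q)
  10. (p -> p)
  11. (p -> q)
  12. (p \/ q)
  13. (p /\ p)
  14. (q \/ q)
  15. (q /\ ~q)
  16. ((p /\ p) \/ p)
  17. ((p -> p) -> ~q)
  18. ((p -> q) -> (q \/ q))
  19. ((p /\ p) /\ (q /\ p))
  20. ((p \/ q) -> (q -> q))
  21. ((q \/ q) \/ (q \/ p))
  22. ((q /\ q) \/ (p /\ q))
  23. (q \/ ((p -> p) -> ~q))
  24. (p -> ((q \/ q) \/ (q \/ p)))
  25. (((p /\ p) \/ p) -> (q -> q))
  26. (q /\ ((p /\ p) /\ (q /\ p)))
  27. (~p /\ ((p -> q) -> (q \/ q)))
  28. (((q /\ q) \/ (p /\ q)) \/ ~p)
  29. ~(~p /\ ((p -> q) -> (q \/ q)))
  30. (p /\ (q /\ ((p /\ p) /\ (q /\ p))))
  31. ((((p /\ p) \/ p) -> (q -> q)) -> p)
  32. ((q /\ ~q) /\ ((p \/ q) -> (q -> q)))
  33. ~(p /\ (q /\ ((p /\ p) /\ (q /\ p))))
  34. (~(p /\ (q /\ ((p /\ p) /\ (q /\ p)))) /\ q)
  35. ((q \/ ((p -> p) -> ~q)) \/ (((q /\ q) \/ (p /\ q)) \/ ~p))
  36. (((q /\ ~q) /\ ((p \/ q) -> (q -> q))) -> (p -> ((q \/ q) \/ (q \/ p))))
  37. (((((p /\ p) \/ p) -> (q -> q)) -> p) -> ~(~p /\ ((p -> q) -> (q \/ q))))
  38. ((((q /\ ~q) /\ ((p \/ q) -> (q -> q))) -> (p -> ((q \/ q) \/ (q \/ p)))) /\ ((q \/ ((p -> p) -> ~q)) \/ (((q /\ q) \/ (p /\ q)) \/ ~p)))
  39. ((((((p /\ p) \/ p) -> (q -> q)) -> p) -> ~(~p /\ ((p -> q) -> (q \/ q)))) /\ ((((q /\ ~q) /\ ((p \/ q) -> (q -> q))) -> (p -> ((q \/ q) \/ (q \/ p)))) /\ ((q \/ ((p -> p) -> ~q)) \/ (((q /\ q) \/ (p /\ q)) \/ ~p))))
  40. ((~(p /\ (q /\ ((p /\ p) /\ (q /\ p)))) /\ q) -> ((((((p /\ p) \/ p) -> (q -> q)) -> p) -> ~(~p /\ ((p -> q) -> (q \/ q)))) /\ ((((q /\ ~q) /\ ((p \/ q) -> (q -> q))) -> (p -> ((q \/ q) \/ (q \/ p)))) /\ ((q \/ ((p -> p) -> ~q)) \/ (((q /\ q) \/ (p /\ q)) \/ ~p)))))
Total distinct subformulas = 40

40


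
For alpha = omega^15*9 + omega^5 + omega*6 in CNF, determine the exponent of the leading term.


CNF: omega^15*9 + omega^5 + omega*6
The leading term is omega^15*9, which has exponent 15.

15


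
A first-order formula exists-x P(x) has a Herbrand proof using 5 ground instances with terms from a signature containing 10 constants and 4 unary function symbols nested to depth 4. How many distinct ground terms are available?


Herbrand terms by depth:
Depth 0: 10 constants
Depth 1: 40 new terms (running total: 50)
Depth 2: 160 new terms (running total: 210)
Depth 3: 640 new terms (running total: 850)
Depth 4: 2560 new terms (running total: 3410)
Total distinct ground terms = 3410

3410


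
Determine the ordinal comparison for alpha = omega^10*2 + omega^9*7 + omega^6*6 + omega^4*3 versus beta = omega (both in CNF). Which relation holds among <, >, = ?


Compare term by term from highest exponent:
alpha = omega^10*2 + omega^9*7 + omega^6*6 + omega^4*3
beta = omega
Term 1: alpha has omega^10*2, beta has omega^1*1
Term 2: alpha has omega^9*7, beta has omega^0*0
Term 3: alpha has omega^6*6, beta has omega^0*0
Term 4: alpha has omega^4*3, beta has omega^0*0
Result: alpha > beta

alpha > beta


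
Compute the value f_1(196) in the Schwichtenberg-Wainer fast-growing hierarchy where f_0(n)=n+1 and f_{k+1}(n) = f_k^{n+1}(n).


f_1(196) = f_0^197(196)
f_0 adds 1 each time, applied 197 times.
f_1(196) = 196 + 197 = 393

393


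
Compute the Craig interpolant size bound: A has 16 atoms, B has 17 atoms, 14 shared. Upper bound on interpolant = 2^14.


Shared atoms = 14
Craig interpolant size bound = 2^14
= 16384

16384


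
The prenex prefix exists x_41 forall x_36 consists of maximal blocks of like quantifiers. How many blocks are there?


Alternations = 1.
Blocks = alternations + 1 = 2

2


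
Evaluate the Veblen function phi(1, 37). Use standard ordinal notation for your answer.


phi(1, 37):
phi(1, beta) = epsilon_beta (the beta-th epsilon number).
phi(1, 37) = epsilon_37

epsilon_37


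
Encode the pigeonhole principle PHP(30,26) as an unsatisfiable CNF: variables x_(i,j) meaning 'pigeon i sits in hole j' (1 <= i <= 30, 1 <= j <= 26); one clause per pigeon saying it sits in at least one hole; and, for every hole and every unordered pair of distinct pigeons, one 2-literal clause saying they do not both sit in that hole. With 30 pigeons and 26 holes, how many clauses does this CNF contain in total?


PHP(30,26): 30 pigeons, 26 holes, 30*26 = 780 variables.
- pigeon clauses: one per pigeon -> 30 clauses
- hole clauses: 26 holes * C(30,2) = 26 * 435 -> 11310 clauses
Total clauses = 30 + 11310 = 11340

11340


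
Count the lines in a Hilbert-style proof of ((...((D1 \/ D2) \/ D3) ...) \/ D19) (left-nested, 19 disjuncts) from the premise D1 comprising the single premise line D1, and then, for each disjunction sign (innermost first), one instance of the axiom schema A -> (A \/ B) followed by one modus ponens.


Building the left-nested 19-ary disjunction from D1:
- 1 premise line (D1)
- 19 disjuncts means 18 disjunction signs; each needs 1 axiom instance + 1 MP = 2 lines: 2 * 18 = 36
Total = 1 + 36 = 37 lines.

37


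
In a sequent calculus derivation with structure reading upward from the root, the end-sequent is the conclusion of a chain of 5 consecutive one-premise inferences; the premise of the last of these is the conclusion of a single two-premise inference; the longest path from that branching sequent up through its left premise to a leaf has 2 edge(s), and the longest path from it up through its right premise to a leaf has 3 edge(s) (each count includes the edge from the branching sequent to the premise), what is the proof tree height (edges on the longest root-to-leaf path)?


Longest path through the left premise: 2 edges (measured from the branching sequent)
Longest path through the right premise: 3 edges
Height of the subtree rooted at the branching sequent: max(2, 3) = 3
The branching sequent sits 5 edges above the root (the chain of one-premise inferences), so height = 3 + 5 = 8

8


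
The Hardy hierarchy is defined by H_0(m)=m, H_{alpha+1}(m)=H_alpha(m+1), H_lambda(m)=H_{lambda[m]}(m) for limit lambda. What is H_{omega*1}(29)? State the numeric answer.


H_{omega*1}(29):
For the Hardy hierarchy, H_{omega*k}(n) = 2^k * n.
2^1 = 2.
2 * 29 = 58

58


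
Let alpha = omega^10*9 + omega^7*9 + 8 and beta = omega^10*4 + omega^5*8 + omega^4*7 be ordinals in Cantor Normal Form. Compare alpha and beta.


Compare term by term from highest exponent:
alpha = omega^10*9 + omega^7*9 + 8
beta = omega^10*4 + omega^5*8 + omega^4*7
Term 1: alpha has omega^10*9, beta has omega^10*4
Term 2: alpha has omega^7*9, beta has omega^5*8
Term 3: alpha has omega^0*8, beta has omega^4*7
Result: alpha > beta

alpha > beta


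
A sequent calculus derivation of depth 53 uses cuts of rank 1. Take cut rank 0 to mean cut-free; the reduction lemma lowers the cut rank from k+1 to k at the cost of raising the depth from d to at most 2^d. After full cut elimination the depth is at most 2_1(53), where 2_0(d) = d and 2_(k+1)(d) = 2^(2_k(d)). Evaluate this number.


Each rank reduction sends depth d to at most 2^d; cut rank r needs r reductions.
2_0(53) = 53
2_1(53) = 2^53 = 9007199254740992
Cut-free depth bound = 9007199254740992

9007199254740992


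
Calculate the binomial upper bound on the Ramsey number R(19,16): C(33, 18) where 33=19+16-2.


R(19,16) <= C(19+16-2, 19-1) = C(33, 18)
C(33, 18) = 33! / (18! * 15!)
= 1037158320

1037158320


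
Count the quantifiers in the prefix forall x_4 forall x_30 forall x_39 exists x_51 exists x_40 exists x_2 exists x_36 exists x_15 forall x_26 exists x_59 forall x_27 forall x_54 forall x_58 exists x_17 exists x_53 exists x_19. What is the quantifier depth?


Quantifier prefix has 16 quantifier symbols.
Quantifier depth = 16

16


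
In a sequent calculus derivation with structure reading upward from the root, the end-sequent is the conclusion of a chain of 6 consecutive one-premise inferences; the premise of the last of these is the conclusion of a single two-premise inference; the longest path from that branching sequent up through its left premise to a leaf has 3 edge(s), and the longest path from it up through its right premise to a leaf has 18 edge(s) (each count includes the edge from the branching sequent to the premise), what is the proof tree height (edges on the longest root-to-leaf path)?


Longest path through the left premise: 3 edges (measured from the branching sequent)
Longest path through the right premise: 18 edges
Height of the subtree rooted at the branching sequent: max(3, 18) = 18
The branching sequent sits 6 edges above the root (the chain of one-premise inferences), so height = 18 + 6 = 24

24


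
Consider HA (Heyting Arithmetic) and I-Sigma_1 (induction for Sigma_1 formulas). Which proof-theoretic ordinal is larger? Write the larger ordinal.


Proof-theoretic ordinal of HA (Heyting Arithmetic): epsilon_0
Proof-theoretic ordinal of I-Sigma_1 (induction for Sigma_1 formulas): omega^omega
Comparing: omega^omega < epsilon_0.
The larger ordinal is epsilon_0 (from HA (Heyting Arithmetic)).

epsilon_0


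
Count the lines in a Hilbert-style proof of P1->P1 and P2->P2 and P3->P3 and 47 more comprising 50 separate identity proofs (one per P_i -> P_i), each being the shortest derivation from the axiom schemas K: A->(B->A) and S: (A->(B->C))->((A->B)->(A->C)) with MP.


The shortest proof of A->A from K and S in the Hilbert calculus has exactly 5 lines:
(1) K instance A->((A->A)->A), (2) S instance, (3) MP on 1,2, (4) K instance A->(A->A), (5) MP on 3,4.
For 50 independent identities: 50 * 5 = 250 lines total.

250


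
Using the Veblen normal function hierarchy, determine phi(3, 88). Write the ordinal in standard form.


phi(3, 88):
phi(3, beta) = eta_beta (the beta-th eta number, fixed point of zeta).
phi(3, 88) = eta_88

eta_88


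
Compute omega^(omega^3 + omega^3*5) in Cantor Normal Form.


omega^(omega^3 + omega^3*5):
Both terms of the exponent have the same exponent 3, so they merge: omega^3 + omega^3*5 = omega^3*(1+5) = omega^3*6.
omega raised to a CNF ordinal is a single CNF term: Result = omega^(omega^3*6)

omega^(omega^3*6)


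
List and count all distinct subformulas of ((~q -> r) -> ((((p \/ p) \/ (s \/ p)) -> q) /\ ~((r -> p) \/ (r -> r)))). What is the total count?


Formula: ((~q -> r) -> ((((p \/ p) \/ (s \/ p)) -> q) /\ ~((r -> p) \/ (r -> r))))
Subformulas found:
  1. r
  2. q
  3. s
  4. p
  5. ~q
  6. (p \/ p)
  7. (r -> p)
  8. (s \/ p)
  9. (r -> r)
  10. (~q -> r)
  11. ((r -> p) \/ (r -> r))
  12. ((p \/ p) \/ (s \/ p))
  13. ~((r -> p) \/ (r -> r))
  14. (((p \/ p) \/ (s \/ p)) -> q)
  15. ((((p \/ p) \/ (s \/ p)) -> q) /\ ~((r -> p) \/ (r -> r)))
  16. ((~q -> r) -> ((((p \/ p) \/ (s \/ p)) -> q) /\ ~((r -> p) \/ (r -> r))))
Total distinct subformulas = 16

16


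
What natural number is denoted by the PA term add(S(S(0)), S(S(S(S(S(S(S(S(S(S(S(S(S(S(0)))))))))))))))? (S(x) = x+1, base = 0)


add(S^2(0), S^14(0)):
S^2(0) = 2
S^14(0) = 14
2 + 14 = 16

16


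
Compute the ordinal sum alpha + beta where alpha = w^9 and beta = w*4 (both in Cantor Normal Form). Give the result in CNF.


Ordinal addition w^9 + w*4:
Leading exponent of alpha (9) > leading exponent of beta (1).
Since alpha's term has higher exponent than beta's leading term,
the sum is simply alpha followed by beta.
Result = w^9 + w*4

w^9 + w*4


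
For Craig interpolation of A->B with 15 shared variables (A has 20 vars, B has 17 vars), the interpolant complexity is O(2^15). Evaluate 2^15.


Shared atoms = 15
Craig interpolant size bound = 2^15
= 32768

32768


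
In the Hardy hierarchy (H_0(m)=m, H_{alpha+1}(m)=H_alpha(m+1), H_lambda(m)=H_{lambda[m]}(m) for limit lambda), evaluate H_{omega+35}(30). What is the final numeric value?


H_{omega+35}(30):
Unwind the 35 successor steps: H_{omega+35}(30) = H_omega(30+35) = H_omega(65).
H_omega(m) = H_m(m) = m + m = 2m.
Result = 2 * 65 = 130

130


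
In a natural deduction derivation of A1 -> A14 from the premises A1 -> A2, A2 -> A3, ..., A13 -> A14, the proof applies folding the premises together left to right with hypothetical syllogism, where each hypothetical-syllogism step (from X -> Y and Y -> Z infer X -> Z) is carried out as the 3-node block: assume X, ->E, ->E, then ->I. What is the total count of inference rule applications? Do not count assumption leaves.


There are 13 premises in the chain. The first HS step combines premises 1 and 2; each further premise needs one more HS step.
So 13 premises require 13 - 1 = 12 hypothetical-syllogism steps.
Each HS step uses 3 inference nodes (->E, ->E, ->I).
12 * 3 = 36 total inference nodes.

36


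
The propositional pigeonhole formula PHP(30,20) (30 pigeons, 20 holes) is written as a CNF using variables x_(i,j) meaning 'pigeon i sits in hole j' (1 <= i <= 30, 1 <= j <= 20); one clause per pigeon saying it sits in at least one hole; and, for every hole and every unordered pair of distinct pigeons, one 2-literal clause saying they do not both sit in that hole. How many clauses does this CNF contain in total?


PHP(30,20): 30 pigeons, 20 holes, 30*20 = 600 variables.
- pigeon clauses: one per pigeon -> 30 clauses
- hole clauses: 20 holes * C(30,2) = 20 * 435 -> 8700 clauses
Total clauses = 30 + 8700 = 8730

8730


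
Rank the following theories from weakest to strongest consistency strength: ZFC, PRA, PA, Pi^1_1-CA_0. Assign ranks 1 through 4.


Ordering by consistency strength:
1. PRA
2. PA
3. Pi^1_1-CA_0
4. ZFC


ZFC=4, PRA=1, PA=2, Pi^1_1-CA_0=3


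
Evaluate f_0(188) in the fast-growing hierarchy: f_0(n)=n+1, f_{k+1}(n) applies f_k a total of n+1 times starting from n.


f_0(188) = 188 + 1 = 189

189


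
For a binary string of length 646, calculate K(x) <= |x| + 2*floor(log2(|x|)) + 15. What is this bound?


floor(log2(646)) = 9
2 * 9 = 18
K(x) <= 646 + 18 + 15 = 679

679


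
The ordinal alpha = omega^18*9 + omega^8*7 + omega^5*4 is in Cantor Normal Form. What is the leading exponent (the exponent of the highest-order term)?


CNF: omega^18*9 + omega^8*7 + omega^5*4
The leading term is omega^18*9, which has exponent 18.

18


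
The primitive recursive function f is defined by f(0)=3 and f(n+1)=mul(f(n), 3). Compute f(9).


f(0) = 3
f(1) = mul(f(0), 3) = mul(3, 3) = 9
f(2) = mul(f(1), 3) = mul(9, 3) = 27
f(3) = mul(f(2), 3) = mul(27, 3) = 81
f(4) = mul(f(3), 3) = mul(81, 3) = 243
f(5) = mul(f(4), 3) = mul(243, 3) = 729
f(6) = mul(f(5), 3) = mul(729, 3) = 2187
f(7) = mul(f(6), 3) = mul(2187, 3) = 6561
f(8) = mul(f(7), 3) = mul(6561, 3) = 19683
f(9) = mul(f(8), 3) = mul(19683, 3) = 59049


59049


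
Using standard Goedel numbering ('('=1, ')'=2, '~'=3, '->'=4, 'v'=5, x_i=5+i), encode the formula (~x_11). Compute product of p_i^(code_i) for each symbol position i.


Formula: (~x_11)
Symbol codes: [1, 3, 16, 2]
Primes: [2, 3, 5, 7]
p_1^1 = 2^1 = 2
p_2^3 = 3^3 = 27
p_3^16 = 5^16 = 152587890625
p_4^2 = 7^2 = 49
Product = 403747558593750

403747558593750


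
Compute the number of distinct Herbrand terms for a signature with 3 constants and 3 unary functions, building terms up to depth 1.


Herbrand terms by depth:
Depth 0: 3 constants
Depth 1: 9 new terms (running total: 12)
Total distinct ground terms = 12

12


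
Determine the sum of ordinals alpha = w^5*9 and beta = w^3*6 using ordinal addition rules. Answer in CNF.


Ordinal addition w^5*9 + w^3*6:
Leading exponent of alpha (5) > leading exponent of beta (3).
Since alpha's term has higher exponent than beta's leading term,
the sum is simply alpha followed by beta.
Result = w^5*9 + w^3*6

w^5*9 + w^3*6


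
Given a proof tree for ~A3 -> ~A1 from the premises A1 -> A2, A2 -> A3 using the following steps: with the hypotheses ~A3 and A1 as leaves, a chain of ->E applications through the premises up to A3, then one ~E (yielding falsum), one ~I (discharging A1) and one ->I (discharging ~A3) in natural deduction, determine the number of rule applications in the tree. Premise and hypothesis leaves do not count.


From hypothesis A1, 2 ->E steps along the 2 premises yield A3.
~E with hypothesis ~A3 gives falsum (1 node); ~I discharging A1 gives ~A1 (1 node); ->I discharging ~A3 gives the goal (1 node).
Total = 2 + 3 = 5 inference nodes.

5


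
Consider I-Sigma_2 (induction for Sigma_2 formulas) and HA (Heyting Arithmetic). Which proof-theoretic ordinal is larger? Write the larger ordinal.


Proof-theoretic ordinal of I-Sigma_2 (induction for Sigma_2 formulas): omega^(omega^omega)
Proof-theoretic ordinal of HA (Heyting Arithmetic): epsilon_0
Comparing: omega^(omega^omega) < epsilon_0.
The larger ordinal is epsilon_0 (from HA (Heyting Arithmetic)).

epsilon_0


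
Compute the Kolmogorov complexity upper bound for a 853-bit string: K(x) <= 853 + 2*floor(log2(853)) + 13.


floor(log2(853)) = 9
2 * 9 = 18
K(x) <= 853 + 18 + 13 = 884

884


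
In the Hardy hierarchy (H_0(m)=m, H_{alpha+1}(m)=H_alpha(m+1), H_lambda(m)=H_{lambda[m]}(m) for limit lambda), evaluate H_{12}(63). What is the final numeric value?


H_12(63):
For finite ordinals k, H_k(n) = n + k (each successor step adds 1).
H_12(63) = 63 + 12 = 75

75


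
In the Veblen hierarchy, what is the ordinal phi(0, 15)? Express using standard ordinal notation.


phi(0, 15):
phi(0, beta) = omega^beta by definition.
phi(0, 15) = omega^15

omega^15


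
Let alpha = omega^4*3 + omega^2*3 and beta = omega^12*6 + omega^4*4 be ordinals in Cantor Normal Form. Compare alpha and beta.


Compare term by term from highest exponent:
alpha = omega^4*3 + omega^2*3
beta = omega^12*6 + omega^4*4
Term 1: alpha has omega^4*3, beta has omega^12*6
Term 2: alpha has omega^2*3, beta has omega^4*4
Result: alpha < beta

alpha < beta


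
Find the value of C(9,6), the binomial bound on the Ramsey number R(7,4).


R(7,4) <= C(7+4-2, 7-1) = C(9, 6)
C(9, 6) = 9! / (6! * 3!)
= 84

84


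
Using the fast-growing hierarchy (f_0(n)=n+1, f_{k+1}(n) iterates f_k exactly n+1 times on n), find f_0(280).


f_0(280) = 280 + 1 = 281

281


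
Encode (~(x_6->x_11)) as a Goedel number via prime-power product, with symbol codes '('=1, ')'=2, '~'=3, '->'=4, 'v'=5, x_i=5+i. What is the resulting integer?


Formula: (~(x_6->x_11))
Symbol codes: [1, 3, 1, 11, 4, 16, 2, 2]
Primes: [2, 3, 5, 7, 11, 13, 17, 19]
p_1^1 = 2^1 = 2
p_2^3 = 3^3 = 27
p_3^1 = 5^1 = 5
p_4^11 = 7^11 = 1977326743
p_5^4 = 11^4 = 14641
p_6^16 = 13^16 = 665416609183179841
p_7^2 = 17^2 = 289
p_8^2 = 19^2 = 361
Product = 542639778172468252563918234974035555890

542639778172468252563918234974035555890


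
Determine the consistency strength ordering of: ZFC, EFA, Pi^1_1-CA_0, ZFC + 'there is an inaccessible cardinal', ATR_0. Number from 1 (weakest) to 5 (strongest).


Ordering by consistency strength:
1. EFA
2. ATR_0
3. Pi^1_1-CA_0
4. ZFC
5. ZFC + 'there is an inaccessible cardinal'


ZFC=4, EFA=1, Pi^1_1-CA_0=3, ZFC + 'there is an inaccessible cardinal'=5, ATR_0=2


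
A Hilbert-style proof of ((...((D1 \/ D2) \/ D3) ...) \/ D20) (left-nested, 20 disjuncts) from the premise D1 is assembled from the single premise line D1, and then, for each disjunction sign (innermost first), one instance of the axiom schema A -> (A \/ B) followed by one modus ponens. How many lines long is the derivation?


Building the left-nested 20-ary disjunction from D1:
- 1 premise line (D1)
- 20 disjuncts means 19 disjunction signs; each needs 1 axiom instance + 1 MP = 2 lines: 2 * 19 = 38
Total = 1 + 38 = 39 lines.

39


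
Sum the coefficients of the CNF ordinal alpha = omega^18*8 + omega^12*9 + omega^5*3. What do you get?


CNF: omega^18*8 + omega^12*9 + omega^5*3
Coefficients: 8 + 9 + 3 = 20

20


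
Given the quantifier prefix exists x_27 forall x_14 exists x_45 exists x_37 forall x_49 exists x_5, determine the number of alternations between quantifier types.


Walk the prefix and count type changes:
  position 1: exists -> forall <-- alternation
  position 2: forall -> exists <-- alternation
  position 3: exists -> exists
  position 4: exists -> forall <-- alternation
  position 5: forall -> exists <-- alternation
Total alternations = 4

4


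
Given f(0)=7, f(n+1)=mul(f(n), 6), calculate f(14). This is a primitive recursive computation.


f(0) = 7
f(1) = mul(f(0), 6) = mul(7, 6) = 42
f(2) = mul(f(1), 6) = mul(42, 6) = 252
f(3) = mul(f(2), 6) = mul(252, 6) = 1512
f(4) = mul(f(3), 6) = mul(1512, 6) = 9072
f(5) = mul(f(4), 6) = mul(9072, 6) = 54432
f(6) = mul(f(5), 6) = mul(54432, 6) = 326592
f(7) = mul(f(6), 6) = mul(326592, 6) = 1959552
f(8) = mul(f(7), 6) = mul(1959552, 6) = 11757312
f(9) = mul(f(8), 6) = mul(11757312, 6) = 70543872
f(10) = mul(f(9), 6) = mul(70543872, 6) = 423263232
f(11) = mul(f(10), 6) = mul(423263232, 6) = 2539579392
f(12) = mul(f(11), 6) = mul(2539579392, 6) = 15237476352
f(13) = mul(f(12), 6) = mul(15237476352, 6) = 91424858112
f(14) = mul(f(13), 6) = mul(91424858112, 6) = 548549148672


548549148672


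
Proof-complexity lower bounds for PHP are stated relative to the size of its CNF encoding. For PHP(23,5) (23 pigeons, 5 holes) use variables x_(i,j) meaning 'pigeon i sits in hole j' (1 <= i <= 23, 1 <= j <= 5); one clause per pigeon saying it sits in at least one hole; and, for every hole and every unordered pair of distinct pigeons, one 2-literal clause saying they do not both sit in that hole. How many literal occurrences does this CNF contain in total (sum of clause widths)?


PHP(23,5): 23 pigeons, 5 holes, 23*5 = 115 variables.
- pigeon clauses: one per pigeon -> 23 clauses of width 5 -> 115 literals
- hole clauses: 5 holes * C(23,2) = 5 * 253 -> 1265 clauses of width 2 -> 2530 literals
Total literal occurrences = 115 + 2530 = 2645

2645


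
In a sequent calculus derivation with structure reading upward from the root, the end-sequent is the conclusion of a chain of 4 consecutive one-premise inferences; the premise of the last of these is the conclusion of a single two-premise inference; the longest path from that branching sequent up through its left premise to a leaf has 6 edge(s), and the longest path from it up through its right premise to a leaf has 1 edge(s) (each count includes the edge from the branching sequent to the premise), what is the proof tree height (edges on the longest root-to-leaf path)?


Longest path through the left premise: 6 edges (measured from the branching sequent)
Longest path through the right premise: 1 edges
Height of the subtree rooted at the branching sequent: max(6, 1) = 6
The branching sequent sits 4 edges above the root (the chain of one-premise inferences), so height = 6 + 4 = 10

10
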